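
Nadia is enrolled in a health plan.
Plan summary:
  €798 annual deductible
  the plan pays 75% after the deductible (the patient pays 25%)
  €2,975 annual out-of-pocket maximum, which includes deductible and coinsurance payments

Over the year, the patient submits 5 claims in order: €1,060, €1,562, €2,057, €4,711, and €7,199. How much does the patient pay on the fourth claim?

€1,177.75

Bill 1, €1,060: €798 to deductible, leaving €262; 25% of €262 = €65.50. Cost to patient: €863.50. OOP to date €863.50.
Bill 2, €1,562: 25% coinsurance on €1,562 = €390.50. Patient owes €390.50 (running OOP €1,254).
Bill 3, €2,057: deductible met; 25% of €2,057 = €514.25. Patient owes €514.25 (running OOP €1,768.25).
Bill 4, €4,711: deductible met; 25% of €4,711 = €1,177.75. Patient owes €1,177.75 (running OOP €2,946).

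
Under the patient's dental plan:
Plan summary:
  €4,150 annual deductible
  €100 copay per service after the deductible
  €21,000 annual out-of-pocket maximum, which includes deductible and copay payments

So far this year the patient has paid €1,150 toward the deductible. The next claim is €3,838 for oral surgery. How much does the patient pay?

€1,150 of the €4,150 deductible is already met, leaving €3,000.
After the €3,000 deductible portion, €3,838 − €3,000 = €838 is subject to the copay.
Copay on this service: €100.
That puts the patient's cost at €3,000 + €100 = €3,100 before any cap.
Year-to-date out-of-pocket becomes €1,150 + €3,100 = €4,250, still under the €21,000 maximum, so no cap applies.

€3,100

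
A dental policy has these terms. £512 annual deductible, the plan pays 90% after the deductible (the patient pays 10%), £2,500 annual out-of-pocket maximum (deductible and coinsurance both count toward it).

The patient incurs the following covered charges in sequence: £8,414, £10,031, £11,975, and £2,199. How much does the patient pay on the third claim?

£194.70

Claim 1 (£8,414): deductible takes £512, £7,902 remains; patient's 10% is £790.20. Patient pays £1,302.20; OOP now £1,302.20.
Claim 2 (£10,031): deductible met; 10% of £10,031 = £1,003.10. Patient pays £1,003.10; OOP now £2,305.30.
Claim 3 (£11,975): 10% coinsurance on £11,975 = £1,197.50. Adding that to £2,305.30 gives £3,502.80, past the £2,500 cap; patient pays only £2,500 − £2,305.30 = £194.70.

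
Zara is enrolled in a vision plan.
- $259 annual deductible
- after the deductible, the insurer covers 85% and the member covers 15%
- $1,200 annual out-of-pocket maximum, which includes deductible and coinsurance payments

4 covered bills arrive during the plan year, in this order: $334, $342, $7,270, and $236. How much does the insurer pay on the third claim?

Bill 1, $334: $259 to deductible, leaving $75; coinsurance $75 × 15% = $11.25. Member pays $270.25; OOP now $270.25. Plan pays $334 − $270.25 = $63.75.
Bill 2, $342: deductible already satisfied, so member's share is 15% × $342 = $51.30. Member owes $51.30 (running OOP $321.55). Insurer: $342 − $51.30 = $290.70.
Bill 3, $7,270: 15% coinsurance on $7,270 = $1,090.50. OOP would hit $1,412.05 > $1,200, so the cap limits the member to $1,200 − $321.55 = $878.45. Plan pays $7,270 − $878.45 = $6,391.55.

$6,391.55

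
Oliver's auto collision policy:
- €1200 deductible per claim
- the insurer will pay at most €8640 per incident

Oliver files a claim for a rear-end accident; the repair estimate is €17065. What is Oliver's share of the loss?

Less the €1200 deductible: €17065 − €1200 = €15865.
€15865 exceeds the €8640 limit, so the insurer pays the limit: €8640.
Out of pocket: €17065 − €8640 = €8425.

€8425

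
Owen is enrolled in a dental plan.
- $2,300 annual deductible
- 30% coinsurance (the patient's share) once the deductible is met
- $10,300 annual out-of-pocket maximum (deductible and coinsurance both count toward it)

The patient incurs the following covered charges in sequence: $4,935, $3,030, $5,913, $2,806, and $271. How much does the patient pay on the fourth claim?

Bill 1, $4,935: $2,300 to deductible, leaving $2,635; coinsurance $2,635 × 30% = $790.50. Patient owes $3,090.50 (running OOP $3,090.50).
Bill 2, $3,030: deductible met; 30% of $3,030 = $909. Cost to patient: $909. OOP to date $3,999.50.
Bill 3, $5,913: deductible met; 30% of $5,913 = $1,773.90. Patient pays $1,773.90; OOP now $5,773.40.
Bill 4, $2,806: 30% coinsurance on $2,806 = $841.80. Cost to patient: $841.80. OOP to date $6,615.20.

$841.80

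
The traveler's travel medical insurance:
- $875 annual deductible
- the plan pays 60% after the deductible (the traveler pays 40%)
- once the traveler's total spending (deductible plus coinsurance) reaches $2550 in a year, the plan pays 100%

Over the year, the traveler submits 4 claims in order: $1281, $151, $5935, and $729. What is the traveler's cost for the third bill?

Bill 1, $1281: $875 to deductible, leaving $406; 40% of $406 = $162.40. Traveler owes $1037.40 (running OOP $1037.40).
Bill 2, $151: deductible met; 40% of $151 = $60.40. Cost to traveler: $60.40. OOP to date $1097.80.
Bill 3, $5935: 40% coinsurance on $5935 = $2374. Adding that to $1097.80 gives $3471.80, past the $2550 cap; traveler pays only $2550 − $1097.80 = $1452.20.

$1452.20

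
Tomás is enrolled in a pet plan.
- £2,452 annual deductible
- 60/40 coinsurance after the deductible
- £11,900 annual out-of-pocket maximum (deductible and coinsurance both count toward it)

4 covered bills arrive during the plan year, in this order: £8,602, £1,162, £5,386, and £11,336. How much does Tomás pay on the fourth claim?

£4,368.80

#1 (£8,602): deductible takes £2,452, £6,150 remains; coinsurance £6,150 × 40% = £2,460. Owner owes £4,912 (running OOP £4,912).
#2 (£1,162): 40% coinsurance on £1,162 = £464.80. Owner pays £464.80; OOP now £5,376.80.
#3 (£5,386): deductible already satisfied, so owner's share is 40% × £5,386 = £2,154.40. Owner pays £2,154.40; OOP now £7,531.20.
#4 (£11,336): deductible already satisfied, so owner's share is 40% × £11,336 = £4,534.40. OOP would hit £12,065.60 > £11,900, so the cap limits the owner to £11,900 − £7,531.20 = £4,368.80.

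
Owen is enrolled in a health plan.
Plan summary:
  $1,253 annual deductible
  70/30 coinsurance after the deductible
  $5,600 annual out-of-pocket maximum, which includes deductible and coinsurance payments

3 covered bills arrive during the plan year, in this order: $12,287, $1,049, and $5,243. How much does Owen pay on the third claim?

Claim 1 — $12,287: deductible takes $1,253, $11,034 remains; patient's 30% is $3,310.20. Patient pays $4,563.20; OOP now $4,563.20.
Claim 2 — $1,049: 30% coinsurance on $1,049 = $314.70. Cost to patient: $314.70. OOP to date $4,877.90.
Claim 3 — $5,243: deductible already satisfied, so patient's share is 30% × $5,243 = $1,572.90. Adding that to $4,877.90 gives $6,450.80, past the $5,600 cap; patient pays only $5,600 − $4,877.90 = $722.10.

$722.10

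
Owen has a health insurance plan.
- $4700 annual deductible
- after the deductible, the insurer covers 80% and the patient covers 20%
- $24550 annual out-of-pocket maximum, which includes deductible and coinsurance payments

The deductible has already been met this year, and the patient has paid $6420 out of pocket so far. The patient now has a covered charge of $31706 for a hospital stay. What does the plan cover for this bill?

$25364.80

With the deductible met, the entire $31706 is subject to coinsurance.
20% of $31706 = $6341.20 falls to the patient.
Total out-of-pocket so far would be $6420 + $6341.20 = $12761.20, below the $24550 cap — no reduction.
Insurer pays the balance: $31706 − $6341.20 = $25364.80.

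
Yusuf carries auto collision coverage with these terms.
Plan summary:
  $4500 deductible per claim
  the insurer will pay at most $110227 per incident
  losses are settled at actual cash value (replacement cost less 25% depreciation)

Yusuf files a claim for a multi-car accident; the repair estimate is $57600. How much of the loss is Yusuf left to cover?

At 25% depreciation, ACV = $57600 − $14400 = $43200.
Subtract the deductible: $43200 − $4500 = $38700.
That's under the $110227 cap, so the insurer reimburses the full $38700.
The driver bears the rest of the original loss: $57600 − $38700 = $18900.

$18900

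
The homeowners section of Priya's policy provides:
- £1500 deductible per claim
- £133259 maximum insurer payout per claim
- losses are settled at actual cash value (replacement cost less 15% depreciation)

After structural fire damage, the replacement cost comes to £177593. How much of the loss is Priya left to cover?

£44334

Actual cash value after 15% depreciation: £177593 × 85% = £150954.05.
Less the £1500 deductible: £150954.05 − £1500 = £149454.05.
Since £149454.05 > £133259, the payout is capped at £133259.
Homeowner's share is the uncovered remainder: £177593 − £133259 = £44334.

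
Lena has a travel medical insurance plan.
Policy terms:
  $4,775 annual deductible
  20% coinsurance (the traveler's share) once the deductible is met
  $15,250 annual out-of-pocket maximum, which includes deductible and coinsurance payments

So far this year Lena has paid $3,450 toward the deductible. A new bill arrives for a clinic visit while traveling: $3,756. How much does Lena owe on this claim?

Deductible still to meet: $4,775 − $3,450 = $1,325.
The remaining $2,431 (= $3,756 − $1,325) moves to coinsurance.
20% of $2,431 = $486.20 falls to the traveler.
Traveler responsibility before any cap: $1,325 + $486.20 = $1,811.20.
Year-to-date out-of-pocket becomes $3,450 + $1,811.20 = $5,261.20, still under the $15,250 maximum, so no cap applies.

$1,811.20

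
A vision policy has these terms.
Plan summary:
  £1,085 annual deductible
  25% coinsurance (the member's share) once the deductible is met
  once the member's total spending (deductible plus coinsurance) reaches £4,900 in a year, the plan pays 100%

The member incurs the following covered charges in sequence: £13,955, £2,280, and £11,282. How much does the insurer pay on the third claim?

£11,254.50

Claim 1 — £13,955: £1,085 to deductible, leaving £12,870; 25% of £12,870 = £3,217.50. Cost to member: £4,302.50. OOP to date £4,302.50. Insurer: £13,955 − £4,302.50 = £9,652.50.
Claim 2 — £2,280: 25% coinsurance on £2,280 = £570. Member owes £570 (running OOP £4,872.50). Plan pays £2,280 − £570 = £1,710.
Claim 3 — £11,282: 25% coinsurance on £11,282 = £2,820.50. That would push OOP to £7,693, over the £4,900 cap, so member pays £4,900 − £4,872.50 = £27.50. Insurer: £11,282 − £27.50 = £11,254.50.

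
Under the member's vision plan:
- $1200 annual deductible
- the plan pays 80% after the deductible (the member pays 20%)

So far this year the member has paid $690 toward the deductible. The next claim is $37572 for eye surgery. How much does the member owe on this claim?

$7922.40

Deductible still to meet: $1200 − $690 = $510.
That leaves $37572 − $510 = $37062 for coinsurance.
20% of $37062 = $7412.40 falls to the member.
Member responsibility: $510 + $7412.40 = $7922.40.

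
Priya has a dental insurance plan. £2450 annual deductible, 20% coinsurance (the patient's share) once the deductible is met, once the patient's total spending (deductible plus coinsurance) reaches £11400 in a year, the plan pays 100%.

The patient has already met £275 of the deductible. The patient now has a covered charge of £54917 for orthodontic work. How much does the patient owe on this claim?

£11125

Remaining deductible: £2450 − £275 = £2175.
That leaves £54917 − £2175 = £52742 for coinsurance.
Patient's 20% share of £52742 is £10548.40.
So the patient owes £2175 + £10548.40 = £12723.40 before any cap.
Adding £12723.40 to the £275 already spent would give £12998.40, which exceeds the £11400 cap; the patient pays just £11400 − £275 = £11125.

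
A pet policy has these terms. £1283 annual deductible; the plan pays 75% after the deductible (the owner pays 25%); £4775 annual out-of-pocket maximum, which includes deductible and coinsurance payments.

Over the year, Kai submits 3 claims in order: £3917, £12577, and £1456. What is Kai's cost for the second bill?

Claim 1 — £3917: deductible takes £1283, £2634 remains; owner's 25% is £658.50. Owner pays £1941.50; OOP now £1941.50.
Claim 2 — £12577: 25% coinsurance on £12577 = £3144.25. OOP would hit £5085.75 > £4775, so the cap limits the owner to £4775 − £1941.50 = £2833.50.

£2833.50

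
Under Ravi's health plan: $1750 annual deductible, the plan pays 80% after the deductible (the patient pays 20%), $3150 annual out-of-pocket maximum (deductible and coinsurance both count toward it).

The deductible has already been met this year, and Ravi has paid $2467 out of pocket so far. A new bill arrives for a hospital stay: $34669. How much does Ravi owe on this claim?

$683

With the deductible met, the entire $34669 is subject to coinsurance.
20% of $34669 = $6933.80 falls to the patient.
Year-to-date out-of-pocket would reach $2467 + $6933.80 = $9400.80, above the $3150 maximum, so the patient pays only $3150 − $2467 = $683.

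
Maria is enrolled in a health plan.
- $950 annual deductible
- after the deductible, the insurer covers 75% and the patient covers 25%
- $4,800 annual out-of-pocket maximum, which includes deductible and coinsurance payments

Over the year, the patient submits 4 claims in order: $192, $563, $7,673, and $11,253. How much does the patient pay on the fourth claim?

$1,980.50

Claim 1 ($192): fully absorbed by the deductible. Patient pays $192; OOP now $192.
Claim 2 ($563): entire amount goes to the deductible. Patient owes $563 (running OOP $755).
Claim 3 ($7,673): deductible takes $195, $7,478 remains; patient's 25% is $1,869.50. Cost to patient: $2,064.50. OOP to date $2,819.50.
Claim 4 ($11,253): deductible already satisfied, so patient's share is 25% × $11,253 = $2,813.25. OOP would hit $5,632.75 > $4,800, so the cap limits the patient to $4,800 − $2,819.50 = $1,980.50.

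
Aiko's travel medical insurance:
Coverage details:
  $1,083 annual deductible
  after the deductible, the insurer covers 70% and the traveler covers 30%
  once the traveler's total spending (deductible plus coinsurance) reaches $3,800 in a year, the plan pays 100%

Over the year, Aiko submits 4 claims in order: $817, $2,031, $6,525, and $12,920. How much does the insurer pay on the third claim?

$4,567.50

#1 ($817): entire amount goes to the deductible. Cost to traveler: $817. OOP to date $817. Plan pays $817 − $817 = $0.
#2 ($2,031): $266 to deductible, leaving $1,765; 30% of $1,765 = $529.50. Traveler pays $795.50; OOP now $1,612.50. Insurer: $2,031 − $795.50 = $1,235.50.
#3 ($6,525): 30% coinsurance on $6,525 = $1,957.50. Cost to traveler: $1,957.50. OOP to date $3,570. Plan pays $6,525 − $1,957.50 = $4,567.50.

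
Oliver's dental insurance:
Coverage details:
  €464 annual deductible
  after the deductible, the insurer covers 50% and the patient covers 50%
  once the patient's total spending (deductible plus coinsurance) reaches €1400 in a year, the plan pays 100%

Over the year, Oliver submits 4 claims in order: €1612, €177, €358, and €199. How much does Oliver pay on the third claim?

Bill 1, €1612: deductible takes €464, €1148 remains; coinsurance €1148 × 50% = €574. Cost to patient: €1038. OOP to date €1038.
Bill 2, €177: deductible met; 50% of €177 = €88.50. Patient pays €88.50; OOP now €1126.50.
Bill 3, €358: deductible met; 50% of €358 = €179. Patient pays €179; OOP now €1305.50.

€179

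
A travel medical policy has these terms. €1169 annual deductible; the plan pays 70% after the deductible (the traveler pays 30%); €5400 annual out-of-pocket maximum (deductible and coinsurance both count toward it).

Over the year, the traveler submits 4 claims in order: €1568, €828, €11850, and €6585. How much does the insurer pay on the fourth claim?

#1 (€1568): €1169 finishes the deductible; €399 goes to coinsurance; coinsurance €399 × 30% = €119.70. Traveler pays €1288.70; OOP now €1288.70. Insurer: €1568 − €1288.70 = €279.30.
#2 (€828): deductible already satisfied, so traveler's share is 30% × €828 = €248.40. Cost to traveler: €248.40. OOP to date €1537.10. Plan pays €828 − €248.40 = €579.60.
#3 (€11850): deductible already satisfied, so traveler's share is 30% × €11850 = €3555. Cost to traveler: €3555. OOP to date €5092.10. Insurer: €11850 − €3555 = €8295.
#4 (€6585): deductible met; 30% of €6585 = €1975.50. That would push OOP to €7067.60, over the €5400 cap, so traveler pays €5400 − €5092.10 = €307.90. Insurer: €6585 − €307.90 = €6277.10.

€6277.10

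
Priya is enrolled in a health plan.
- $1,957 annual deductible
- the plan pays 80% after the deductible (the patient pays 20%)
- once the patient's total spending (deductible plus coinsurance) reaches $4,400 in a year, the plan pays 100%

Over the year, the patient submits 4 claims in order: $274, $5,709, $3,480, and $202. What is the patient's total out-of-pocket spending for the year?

#1 ($274): all of it applies to the deductible. Cost to patient: $274. OOP to date $274.
#2 ($5,709): $1,683 to deductible, leaving $4,026; coinsurance $4,026 × 20% = $805.20. Patient pays $2,488.20; OOP now $2,762.20.
#3 ($3,480): 20% coinsurance on $3,480 = $696. Patient owes $696 (running OOP $3,458.20).
#4 ($202): 20% coinsurance on $202 = $40.40. Cost to patient: $40.40. OOP to date $3,498.60.
Total paid by the patient: $274 + $2,488.20 + $696 + $40.40 = $3,498.60.

$3,498.60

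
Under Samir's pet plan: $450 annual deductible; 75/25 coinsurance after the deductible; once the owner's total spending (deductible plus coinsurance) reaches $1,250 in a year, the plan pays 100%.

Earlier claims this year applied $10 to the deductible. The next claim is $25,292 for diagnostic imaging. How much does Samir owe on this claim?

$1,240

Deductible still to meet: $450 − $10 = $440.
That leaves $25,292 − $440 = $24,852 for coinsurance.
Owner's 25% share of $24,852 is $6,213.
That puts the owner's cost at $440 + $6,213 = $6,653 before any cap.
Adding $6,653 to the $10 already spent would give $6,663, which exceeds the $1,250 cap; the owner pays just $1,250 − $10 = $1,240.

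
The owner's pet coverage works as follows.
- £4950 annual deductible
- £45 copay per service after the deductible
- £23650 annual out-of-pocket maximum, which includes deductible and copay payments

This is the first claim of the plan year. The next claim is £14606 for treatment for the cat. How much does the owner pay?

Nothing has been paid toward the £4950 deductible, so the first £4950 of this charge is applied there.
The remaining £9656 (= £14606 − £4950) moves to the copay.
Copay on this service: £45.
Owner responsibility before any cap: £4950 + £45 = £4995.
Year-to-date out-of-pocket becomes £0 + £4995 = £4995, still under the £23650 maximum, so no cap applies.

£4995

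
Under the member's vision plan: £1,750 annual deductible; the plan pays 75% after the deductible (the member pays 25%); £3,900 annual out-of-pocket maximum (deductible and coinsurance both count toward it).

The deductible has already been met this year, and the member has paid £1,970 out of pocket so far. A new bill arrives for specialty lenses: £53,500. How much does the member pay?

£1,930

With the deductible met, the entire £53,500 is subject to coinsurance.
Member's 25% share of £53,500 is £13,375.
Year-to-date out-of-pocket would reach £1,970 + £13,375 = £15,345, above the £3,900 maximum, so the member pays only £3,900 − £1,970 = £1,930.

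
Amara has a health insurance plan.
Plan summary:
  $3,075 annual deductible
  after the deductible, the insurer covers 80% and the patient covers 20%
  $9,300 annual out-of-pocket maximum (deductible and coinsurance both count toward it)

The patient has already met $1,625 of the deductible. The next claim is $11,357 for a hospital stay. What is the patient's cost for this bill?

Deductible still to meet: $3,075 − $1,625 = $1,450.
The remaining $9,907 (= $11,357 − $1,450) moves to coinsurance.
Coinsurance: $9,907 × 20% = $1,981.40.
So the patient owes $1,450 + $1,981.40 = $3,431.40 before any cap.
Cumulative spending $1,625 + $3,431.40 = $5,056.40 stays under the $9,300 maximum.

$3,431.40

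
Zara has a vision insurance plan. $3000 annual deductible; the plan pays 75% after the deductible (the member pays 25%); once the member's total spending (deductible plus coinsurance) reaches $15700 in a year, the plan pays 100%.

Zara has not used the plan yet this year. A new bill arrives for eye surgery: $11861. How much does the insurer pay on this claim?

$6645.75

Nothing has been paid toward the $3000 deductible, so the first $3000 of this charge is applied there.
The remaining $8861 (= $11861 − $3000) moves to coinsurance.
25% of $8861 = $2215.25 falls to the member.
So the member owes $3000 + $2215.25 = $5215.25 before any cap.
Year-to-date out-of-pocket becomes $0 + $5215.25 = $5215.25, still under the $15700 maximum, so no cap applies.
The insurer covers the remainder: $11861 − $5215.25 = $6645.75.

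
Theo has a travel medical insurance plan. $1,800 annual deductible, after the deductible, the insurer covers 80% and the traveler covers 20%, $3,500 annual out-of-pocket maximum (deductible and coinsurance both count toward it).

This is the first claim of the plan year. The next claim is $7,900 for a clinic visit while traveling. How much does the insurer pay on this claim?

$4,880

Deductible not yet touched, so the first $1,800 of the bill goes to the deductible.
That leaves $7,900 − $1,800 = $6,100 for coinsurance.
Coinsurance: $6,100 × 20% = $1,220.
That puts the traveler's cost at $1,800 + $1,220 = $3,020 before any cap.
Total out-of-pocket so far would be $0 + $3,020 = $3,020, below the $3,500 cap — no reduction.
Insurer pays the balance: $7,900 − $3,020 = $4,880.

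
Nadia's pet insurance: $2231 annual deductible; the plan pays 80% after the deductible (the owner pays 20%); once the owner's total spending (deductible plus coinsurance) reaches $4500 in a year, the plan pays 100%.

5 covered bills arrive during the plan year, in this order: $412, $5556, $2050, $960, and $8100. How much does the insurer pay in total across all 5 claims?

Bill 1, $412: entire amount goes to the deductible. Owner owes $412 (running OOP $412). Plan pays $412 − $412 = $0.
Bill 2, $5556: $1819 to deductible, leaving $3737; owner's 20% is $747.40. Cost to owner: $2566.40. OOP to date $2978.40. Plan pays $5556 − $2566.40 = $2989.60.
Bill 3, $2050: deductible already satisfied, so owner's share is 20% × $2050 = $410. Cost to owner: $410. OOP to date $3388.40. Plan pays $2050 − $410 = $1640.
Bill 4, $960: deductible met; 20% of $960 = $192. Owner pays $192; OOP now $3580.40. Plan pays $960 − $192 = $768.
Bill 5, $8100: 20% coinsurance on $8100 = $1620. That would push OOP to $5200.40, over the $4500 cap, so owner pays $4500 − $3580.40 = $919.60. Insurer: $8100 − $919.60 = $7180.40.
Insurer total = bills − owner's total = $17078 − $4500 = $12578.

$12578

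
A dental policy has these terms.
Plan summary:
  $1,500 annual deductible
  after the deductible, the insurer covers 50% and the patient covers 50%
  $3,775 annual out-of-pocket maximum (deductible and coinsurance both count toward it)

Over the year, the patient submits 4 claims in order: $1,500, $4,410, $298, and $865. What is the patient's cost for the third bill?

$70

Claim 1 — $1,500: fully absorbed by the deductible. Cost to patient: $1,500. OOP to date $1,500.
Claim 2 — $4,410: deductible met; 50% of $4,410 = $2,205. Cost to patient: $2,205. OOP to date $3,705.
Claim 3 — $298: deductible already satisfied, so patient's share is 50% × $298 = $149. OOP would hit $3,854 > $3,775, so the cap limits the patient to $3,775 − $3,705 = $70.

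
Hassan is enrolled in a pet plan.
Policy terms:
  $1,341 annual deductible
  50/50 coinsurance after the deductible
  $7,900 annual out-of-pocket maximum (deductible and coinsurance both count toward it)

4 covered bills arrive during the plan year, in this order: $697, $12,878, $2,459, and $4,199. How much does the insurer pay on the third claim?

$2,017

Claim 1 — $697: all of it applies to the deductible. Owner pays $697; OOP now $697. Plan pays $697 − $697 = $0.
Claim 2 — $12,878: $644 finishes the deductible; $12,234 goes to coinsurance; owner's 50% is $6,117. Owner pays $6,761; OOP now $7,458. Plan pays $12,878 − $6,761 = $6,117.
Claim 3 — $2,459: deductible met; 50% of $2,459 = $1,229.50. OOP would hit $8,687.50 > $7,900, so the cap limits the owner to $7,900 − $7,458 = $442. Insurer: $2,459 − $442 = $2,017.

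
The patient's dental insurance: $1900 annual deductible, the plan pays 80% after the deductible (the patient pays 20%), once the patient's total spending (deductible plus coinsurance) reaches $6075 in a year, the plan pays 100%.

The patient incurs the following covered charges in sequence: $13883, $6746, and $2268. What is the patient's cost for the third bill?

$429.20

Claim 1 ($13883): $1900 finishes the deductible; $11983 goes to coinsurance; 20% of $11983 = $2396.60. Patient pays $4296.60; OOP now $4296.60.
Claim 2 ($6746): 20% coinsurance on $6746 = $1349.20. Cost to patient: $1349.20. OOP to date $5645.80.
Claim 3 ($2268): deductible met; 20% of $2268 = $453.60. That would push OOP to $6099.40, over the $6075 cap, so patient pays $6075 − $5645.80 = $429.20.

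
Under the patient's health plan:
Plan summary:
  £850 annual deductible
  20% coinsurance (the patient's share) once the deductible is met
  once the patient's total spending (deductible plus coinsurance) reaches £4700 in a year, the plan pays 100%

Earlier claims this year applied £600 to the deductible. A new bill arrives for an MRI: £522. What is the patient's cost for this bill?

Remaining deductible: £850 − £600 = £250.
That leaves £522 − £250 = £272 for coinsurance.
Patient's 20% share of £272 is £54.40.
So the patient owes £250 + £54.40 = £304.40 before any cap.
Total out-of-pocket so far would be £600 + £304.40 = £904.40, below the £4700 cap — no reduction.

£304.40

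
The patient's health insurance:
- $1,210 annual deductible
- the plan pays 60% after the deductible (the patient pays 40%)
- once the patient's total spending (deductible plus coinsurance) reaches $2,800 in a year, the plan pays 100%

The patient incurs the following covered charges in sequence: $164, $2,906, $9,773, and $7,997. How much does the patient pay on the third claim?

Claim 1 ($164): all of it applies to the deductible. Cost to patient: $164. OOP to date $164.
Claim 2 ($2,906): deductible takes $1,046, $1,860 remains; patient's 40% is $744. Patient owes $1,790 (running OOP $1,954).
Claim 3 ($9,773): deductible met; 40% of $9,773 = $3,909.20. Adding that to $1,954 gives $5,863.20, past the $2,800 cap; patient pays only $2,800 − $1,954 = $846.

$846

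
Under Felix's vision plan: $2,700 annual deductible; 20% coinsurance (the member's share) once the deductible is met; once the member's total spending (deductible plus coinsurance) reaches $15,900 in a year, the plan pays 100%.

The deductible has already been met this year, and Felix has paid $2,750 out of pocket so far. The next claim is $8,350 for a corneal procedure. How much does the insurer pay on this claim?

With the deductible met, the entire $8,350 is subject to coinsurance.
Coinsurance: $8,350 × 20% = $1,670.
Year-to-date out-of-pocket becomes $2,750 + $1,670 = $4,420, still under the $15,900 maximum, so no cap applies.
The plan picks up $8,350 − $1,670 = $6,680.

$6,680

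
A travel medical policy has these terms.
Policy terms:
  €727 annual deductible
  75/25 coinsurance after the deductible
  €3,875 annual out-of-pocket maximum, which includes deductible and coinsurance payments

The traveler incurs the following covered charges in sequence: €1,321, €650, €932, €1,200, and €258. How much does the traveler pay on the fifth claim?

€64.50

Bill 1, €1,321: €727 to deductible, leaving €594; traveler's 25% is €148.50. Traveler pays €875.50; OOP now €875.50.
Bill 2, €650: deductible already satisfied, so traveler's share is 25% × €650 = €162.50. Traveler pays €162.50; OOP now €1,038.
Bill 3, €932: deductible already satisfied, so traveler's share is 25% × €932 = €233. Traveler owes €233 (running OOP €1,271).
Bill 4, €1,200: deductible met; 25% of €1,200 = €300. Traveler owes €300 (running OOP €1,571).
Bill 5, €258: deductible met; 25% of €258 = €64.50. Traveler pays €64.50; OOP now €1,635.50.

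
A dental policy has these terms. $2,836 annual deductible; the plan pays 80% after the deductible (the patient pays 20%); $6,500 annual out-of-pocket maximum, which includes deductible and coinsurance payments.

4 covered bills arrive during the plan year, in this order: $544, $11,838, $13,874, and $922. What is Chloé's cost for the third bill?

$1,754.80

Bill 1, $544: fully absorbed by the deductible. Cost to patient: $544. OOP to date $544.
Bill 2, $11,838: deductible takes $2,292, $9,546 remains; 20% of $9,546 = $1,909.20. Patient owes $4,201.20 (running OOP $4,745.20).
Bill 3, $13,874: 20% coinsurance on $13,874 = $2,774.80. OOP would hit $7,520 > $6,500, so the cap limits the patient to $6,500 − $4,745.20 = $1,754.80.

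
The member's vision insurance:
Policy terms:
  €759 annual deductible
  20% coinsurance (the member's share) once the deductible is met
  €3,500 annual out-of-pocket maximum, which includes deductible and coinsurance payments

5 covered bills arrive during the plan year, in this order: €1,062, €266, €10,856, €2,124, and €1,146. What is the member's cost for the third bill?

Claim 1 — €1,062: €759 to deductible, leaving €303; coinsurance €303 × 20% = €60.60. Member owes €819.60 (running OOP €819.60).
Claim 2 — €266: deductible already satisfied, so member's share is 20% × €266 = €53.20. Member owes €53.20 (running OOP €872.80).
Claim 3 — €10,856: deductible already satisfied, so member's share is 20% × €10,856 = €2,171.20. Cost to member: €2,171.20. OOP to date €3,044.

€2,171.20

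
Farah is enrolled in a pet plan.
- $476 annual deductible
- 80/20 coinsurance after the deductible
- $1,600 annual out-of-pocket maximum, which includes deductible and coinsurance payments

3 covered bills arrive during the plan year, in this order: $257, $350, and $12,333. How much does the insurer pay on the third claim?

$11,235.20

#1 ($257): all of it applies to the deductible. Owner pays $257; OOP now $257. Plan pays $257 − $257 = $0.
#2 ($350): $219 finishes the deductible; $131 goes to coinsurance; 20% of $131 = $26.20. Cost to owner: $245.20. OOP to date $502.20. Plan pays $350 − $245.20 = $104.80.
#3 ($12,333): 20% coinsurance on $12,333 = $2,466.60. Adding that to $502.20 gives $2,968.80, past the $1,600 cap; owner pays only $1,600 − $502.20 = $1,097.80. Insurer: $12,333 − $1,097.80 = $11,235.20.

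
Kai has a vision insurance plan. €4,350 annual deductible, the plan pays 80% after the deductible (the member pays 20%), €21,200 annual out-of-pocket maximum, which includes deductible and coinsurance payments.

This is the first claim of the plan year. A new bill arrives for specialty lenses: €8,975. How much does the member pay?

The full €4,350 deductible is still open; €4,350 of this bill applies to it.
The remaining €4,625 (= €8,975 − €4,350) moves to coinsurance.
Coinsurance: €4,625 × 20% = €925.
Member responsibility before any cap: €4,350 + €925 = €5,275.
Total out-of-pocket so far would be €0 + €5,275 = €5,275, below the €21,200 cap — no reduction.

€5,275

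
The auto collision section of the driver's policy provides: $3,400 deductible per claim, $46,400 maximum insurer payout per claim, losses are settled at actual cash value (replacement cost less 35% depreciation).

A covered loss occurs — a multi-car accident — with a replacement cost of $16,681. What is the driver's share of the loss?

Depreciate 35%: the covered value is $16,681 × 0.65 = $10,842.65.
Less the $3,400 deductible: $10,842.65 − $3,400 = $7,442.65.
$7,442.65 is within the $46,400 limit, so the insurer pays $7,442.65.
Driver's share is the uncovered remainder: $16,681 − $7,442.65 = $9,238.35.

$9,238.35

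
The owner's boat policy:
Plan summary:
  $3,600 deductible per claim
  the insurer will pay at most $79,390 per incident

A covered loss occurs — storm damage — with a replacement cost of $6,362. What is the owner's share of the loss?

$3,600

Less the $3,600 deductible: $6,362 − $3,600 = $2,762.
$2,762 ≤ $79,390, so the limit doesn't bind; insurer pays $2,762.
Owner's share is the uncovered remainder: $6,362 − $2,762 = $3,600.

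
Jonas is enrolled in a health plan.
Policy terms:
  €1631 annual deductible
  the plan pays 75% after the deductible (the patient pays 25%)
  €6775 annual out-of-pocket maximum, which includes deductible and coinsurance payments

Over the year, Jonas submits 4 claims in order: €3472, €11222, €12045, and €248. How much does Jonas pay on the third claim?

#1 (€3472): deductible takes €1631, €1841 remains; coinsurance €1841 × 25% = €460.25. Cost to patient: €2091.25. OOP to date €2091.25.
#2 (€11222): 25% coinsurance on €11222 = €2805.50. Patient pays €2805.50; OOP now €4896.75.
#3 (€12045): deductible already satisfied, so patient's share is 25% × €12045 = €3011.25. That would push OOP to €7908, over the €6775 cap, so patient pays €6775 − €4896.75 = €1878.25.

€1878.25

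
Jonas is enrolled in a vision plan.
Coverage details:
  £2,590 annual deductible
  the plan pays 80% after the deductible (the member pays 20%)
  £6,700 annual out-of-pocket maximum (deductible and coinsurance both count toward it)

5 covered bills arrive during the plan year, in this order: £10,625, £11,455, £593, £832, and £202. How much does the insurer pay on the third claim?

#1 (£10,625): deductible takes £2,590, £8,035 remains; 20% of £8,035 = £1,607. Member owes £4,197 (running OOP £4,197). Insurer: £10,625 − £4,197 = £6,428.
#2 (£11,455): deductible met; 20% of £11,455 = £2,291. Cost to member: £2,291. OOP to date £6,488. Plan pays £11,455 − £2,291 = £9,164.
#3 (£593): 20% coinsurance on £593 = £118.60. Member pays £118.60; OOP now £6,606.60. Plan pays £593 − £118.60 = £474.40.

£474.40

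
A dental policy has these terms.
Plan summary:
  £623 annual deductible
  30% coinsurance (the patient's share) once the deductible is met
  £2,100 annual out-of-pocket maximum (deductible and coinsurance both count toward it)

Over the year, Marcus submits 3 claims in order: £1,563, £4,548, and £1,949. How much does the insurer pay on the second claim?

£3,353

#1 (£1,563): £623 to deductible, leaving £940; 30% of £940 = £282. Patient owes £905 (running OOP £905). Plan pays £1,563 − £905 = £658.
#2 (£4,548): deductible already satisfied, so patient's share is 30% × £4,548 = £1,364.40. OOP would hit £2,269.40 > £2,100, so the cap limits the patient to £2,100 − £905 = £1,195. Insurer: £4,548 − £1,195 = £3,353.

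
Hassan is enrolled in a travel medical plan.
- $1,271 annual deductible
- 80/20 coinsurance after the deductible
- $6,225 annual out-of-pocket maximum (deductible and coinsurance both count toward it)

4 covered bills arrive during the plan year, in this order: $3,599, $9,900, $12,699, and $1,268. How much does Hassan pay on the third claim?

Claim 1 — $3,599: deductible takes $1,271, $2,328 remains; 20% of $2,328 = $465.60. Cost to traveler: $1,736.60. OOP to date $1,736.60.
Claim 2 — $9,900: deductible already satisfied, so traveler's share is 20% × $9,900 = $1,980. Cost to traveler: $1,980. OOP to date $3,716.60.
Claim 3 — $12,699: deductible met; 20% of $12,699 = $2,539.80. That would push OOP to $6,256.40, over the $6,225 cap, so traveler pays $6,225 − $3,716.60 = $2,508.40.

$2,508.40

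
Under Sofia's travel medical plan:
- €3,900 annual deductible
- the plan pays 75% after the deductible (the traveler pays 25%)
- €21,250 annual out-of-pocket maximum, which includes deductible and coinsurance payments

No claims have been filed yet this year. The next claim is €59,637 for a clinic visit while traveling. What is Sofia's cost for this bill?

Nothing has been paid toward the €3,900 deductible, so the first €3,900 of this charge is applied there.
After the €3,900 deductible portion, €59,637 − €3,900 = €55,737 is subject to coinsurance.
Coinsurance: €55,737 × 25% = €13,934.25.
That puts the traveler's cost at €3,900 + €13,934.25 = €17,834.25 before any cap.
Cumulative spending €0 + €17,834.25 = €17,834.25 stays under the €21,250 maximum.

€17,834.25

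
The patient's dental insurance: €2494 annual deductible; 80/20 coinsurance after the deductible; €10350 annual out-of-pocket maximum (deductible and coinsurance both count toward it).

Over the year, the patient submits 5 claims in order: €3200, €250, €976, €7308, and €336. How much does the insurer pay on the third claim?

€780.80

Bill 1, €3200: €2494 finishes the deductible; €706 goes to coinsurance; coinsurance €706 × 20% = €141.20. Patient owes €2635.20 (running OOP €2635.20). Plan pays €3200 − €2635.20 = €564.80.
Bill 2, €250: 20% coinsurance on €250 = €50. Patient pays €50; OOP now €2685.20. Insurer: €250 − €50 = €200.
Bill 3, €976: deductible met; 20% of €976 = €195.20. Patient pays €195.20; OOP now €2880.40. Plan pays €976 − €195.20 = €780.80.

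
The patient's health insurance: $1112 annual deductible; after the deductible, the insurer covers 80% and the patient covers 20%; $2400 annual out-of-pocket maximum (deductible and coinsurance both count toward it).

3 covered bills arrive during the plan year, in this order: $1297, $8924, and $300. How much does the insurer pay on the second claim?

$7673

Claim 1 — $1297: deductible takes $1112, $185 remains; 20% of $185 = $37. Cost to patient: $1149. OOP to date $1149. Insurer: $1297 − $1149 = $148.
Claim 2 — $8924: 20% coinsurance on $8924 = $1784.80. Adding that to $1149 gives $2933.80, past the $2400 cap; patient pays only $2400 − $1149 = $1251. Plan pays $8924 − $1251 = $7673.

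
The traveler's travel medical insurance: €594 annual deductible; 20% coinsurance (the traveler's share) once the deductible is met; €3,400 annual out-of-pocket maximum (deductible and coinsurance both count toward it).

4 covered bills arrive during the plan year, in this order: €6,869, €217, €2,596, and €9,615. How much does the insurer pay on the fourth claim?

Claim 1 — €6,869: deductible takes €594, €6,275 remains; 20% of €6,275 = €1,255. Traveler pays €1,849; OOP now €1,849. Insurer: €6,869 − €1,849 = €5,020.
Claim 2 — €217: 20% coinsurance on €217 = €43.40. Traveler pays €43.40; OOP now €1,892.40. Plan pays €217 − €43.40 = €173.60.
Claim 3 — €2,596: deductible met; 20% of €2,596 = €519.20. Traveler owes €519.20 (running OOP €2,411.60). Insurer: €2,596 − €519.20 = €2,076.80.
Claim 4 — €9,615: deductible already satisfied, so traveler's share is 20% × €9,615 = €1,923. OOP would hit €4,334.60 > €3,400, so the cap limits the traveler to €3,400 − €2,411.60 = €988.40. Plan pays €9,615 − €988.40 = €8,626.60.

€8,626.60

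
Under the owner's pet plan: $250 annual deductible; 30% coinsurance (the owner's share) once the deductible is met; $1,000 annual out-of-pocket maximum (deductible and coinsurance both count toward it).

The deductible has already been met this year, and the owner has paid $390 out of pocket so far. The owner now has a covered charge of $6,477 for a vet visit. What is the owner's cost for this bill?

With the deductible met, the entire $6,477 is subject to coinsurance.
Owner's 30% share of $6,477 is $1,943.10.
That would bring total out-of-pocket to $2,333.10, past the $1,000 cap. The owner is capped at $1,000 − $390 = $610 on this claim.

$610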